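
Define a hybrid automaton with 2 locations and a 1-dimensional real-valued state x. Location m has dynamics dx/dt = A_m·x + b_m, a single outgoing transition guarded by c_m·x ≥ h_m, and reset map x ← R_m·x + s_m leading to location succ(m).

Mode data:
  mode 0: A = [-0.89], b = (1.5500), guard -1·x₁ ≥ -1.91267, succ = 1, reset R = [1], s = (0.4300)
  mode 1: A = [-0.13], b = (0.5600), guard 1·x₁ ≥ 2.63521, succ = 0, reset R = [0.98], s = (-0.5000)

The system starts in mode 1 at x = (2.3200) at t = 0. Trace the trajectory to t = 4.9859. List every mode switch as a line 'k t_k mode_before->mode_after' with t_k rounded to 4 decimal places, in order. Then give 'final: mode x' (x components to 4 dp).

Mode 1: guard c·x = 2.6352 hit at Δt = 1.3282 (t = 1.3282), x⁻ = (2.6352) → reset → x⁺ = (2.0825), jump to mode 0
Mode 0: guard c·x = -1.9127 hit at Δt = 0.7747 (t = 2.1029), x⁻ = (1.9127) → reset → x⁺ = (2.3427), jump to mode 1
Mode 1: guard c·x = 2.6352 hit at Δt = 1.2400 (t = 3.3428), x⁻ = (2.6352) → reset → x⁺ = (2.0825), jump to mode 0
Mode 0: guard c·x = -1.9127 hit at Δt = 0.7747 (t = 4.1175), x⁻ = (1.9127) → reset → x⁺ = (2.3427), jump to mode 1
Mode 1: flow for 0.8684 to horizon, guard not reached → x = (2.5524)

1 1.3282 1->0
2 2.1029 0->1
3 3.3428 1->0
4 4.1175 0->1
final: 1 2.5524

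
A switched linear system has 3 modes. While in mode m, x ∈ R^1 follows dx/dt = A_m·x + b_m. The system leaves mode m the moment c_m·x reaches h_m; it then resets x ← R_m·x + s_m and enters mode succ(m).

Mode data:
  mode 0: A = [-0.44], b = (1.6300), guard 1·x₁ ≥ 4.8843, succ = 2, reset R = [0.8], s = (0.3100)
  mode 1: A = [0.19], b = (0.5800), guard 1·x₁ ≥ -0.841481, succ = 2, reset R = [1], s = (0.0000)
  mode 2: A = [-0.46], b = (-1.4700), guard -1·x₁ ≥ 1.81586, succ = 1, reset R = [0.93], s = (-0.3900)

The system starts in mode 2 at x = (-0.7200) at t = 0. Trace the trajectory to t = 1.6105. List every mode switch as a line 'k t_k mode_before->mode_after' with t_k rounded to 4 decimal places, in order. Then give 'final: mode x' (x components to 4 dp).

Mode 2: guard c·x = 1.8159 hit at Δt = 1.2708 (t = 1.2708), x⁻ = (-1.8159) → reset → x⁺ = (-2.0787), jump to mode 1
Mode 1: flow for 0.3397 to horizon, guard not reached → x = (-2.0138)

1 1.2708 2->1
final: 1 -2.0138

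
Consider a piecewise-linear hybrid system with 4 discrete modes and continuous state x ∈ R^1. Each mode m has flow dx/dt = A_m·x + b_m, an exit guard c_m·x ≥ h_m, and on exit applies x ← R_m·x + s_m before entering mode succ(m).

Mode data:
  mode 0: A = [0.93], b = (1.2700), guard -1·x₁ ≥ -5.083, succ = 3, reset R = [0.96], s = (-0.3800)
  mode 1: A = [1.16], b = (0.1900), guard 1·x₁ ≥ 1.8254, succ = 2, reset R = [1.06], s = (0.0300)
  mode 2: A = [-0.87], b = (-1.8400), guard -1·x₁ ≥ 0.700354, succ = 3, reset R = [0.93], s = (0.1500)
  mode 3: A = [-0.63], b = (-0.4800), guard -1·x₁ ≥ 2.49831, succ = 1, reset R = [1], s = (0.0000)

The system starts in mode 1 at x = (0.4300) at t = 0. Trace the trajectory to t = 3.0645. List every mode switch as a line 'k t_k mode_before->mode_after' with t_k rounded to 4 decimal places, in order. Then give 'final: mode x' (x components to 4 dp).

Mode 1: guard c·x = 1.8254 hit at Δt = 1.0422 (t = 1.0422), x⁻ = (1.8254) → reset → x⁺ = (1.9649), jump to mode 2
Mode 2: guard c·x = 0.7004 hit at Δt = 1.2175 (t = 2.2597), x⁻ = (-0.7004) → reset → x⁺ = (-0.5013), jump to mode 3
Mode 3: flow for 0.8048 to horizon, guard not reached → x = (-0.6050)

1 1.0422 1->2
2 2.2597 2->3
final: 3 -0.6050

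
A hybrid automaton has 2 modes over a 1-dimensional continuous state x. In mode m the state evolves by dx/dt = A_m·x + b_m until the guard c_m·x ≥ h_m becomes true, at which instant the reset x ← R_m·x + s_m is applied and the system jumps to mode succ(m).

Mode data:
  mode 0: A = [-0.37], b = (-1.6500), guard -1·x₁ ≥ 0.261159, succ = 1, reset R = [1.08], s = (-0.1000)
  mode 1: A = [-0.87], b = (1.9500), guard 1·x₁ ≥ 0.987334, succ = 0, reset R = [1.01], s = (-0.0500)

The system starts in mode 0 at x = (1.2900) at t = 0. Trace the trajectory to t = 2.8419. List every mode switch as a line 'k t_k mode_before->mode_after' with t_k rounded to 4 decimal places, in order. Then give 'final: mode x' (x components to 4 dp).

Mode 0: guard c·x = 0.2612 hit at Δt = 0.8498 (t = 0.8498), x⁻ = (-0.2612) → reset → x⁺ = (-0.3821), jump to mode 1
Mode 1: guard c·x = 0.9873 hit at Δt = 0.8484 (t = 1.6982), x⁻ = (0.9873) → reset → x⁺ = (0.9472), jump to mode 0
Mode 0: guard c·x = 0.2612 hit at Δt = 0.6837 (t = 2.3819), x⁻ = (-0.2612) → reset → x⁺ = (-0.3821), jump to mode 1
Mode 1: flow for 0.4600 to horizon, guard not reached → x = (0.4833)

1 0.8498 0->1
2 1.6982 1->0
3 2.3819 0->1
final: 1 0.4833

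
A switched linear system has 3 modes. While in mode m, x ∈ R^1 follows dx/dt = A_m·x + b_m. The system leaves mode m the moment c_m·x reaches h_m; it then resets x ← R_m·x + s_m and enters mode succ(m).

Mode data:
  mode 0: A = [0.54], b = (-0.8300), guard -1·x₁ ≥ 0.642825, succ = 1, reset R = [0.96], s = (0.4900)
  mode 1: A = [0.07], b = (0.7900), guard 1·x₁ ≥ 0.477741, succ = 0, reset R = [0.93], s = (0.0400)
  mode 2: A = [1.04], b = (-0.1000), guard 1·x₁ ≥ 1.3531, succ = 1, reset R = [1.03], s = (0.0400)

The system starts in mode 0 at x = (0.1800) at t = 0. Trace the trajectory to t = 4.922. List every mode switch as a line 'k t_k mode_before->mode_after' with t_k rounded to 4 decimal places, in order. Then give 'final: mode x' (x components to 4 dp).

Mode 0: guard c·x = 0.6428 hit at Δt = 0.8777 (t = 0.8777), x⁻ = (-0.6428) → reset → x⁺ = (-0.1271), jump to mode 1
Mode 1: guard c·x = 0.4777 hit at Δt = 0.7541 (t = 1.6318), x⁻ = (0.4777) → reset → x⁺ = (0.4843), jump to mode 0
Mode 0: guard c·x = 0.6428 hit at Δt = 1.3479 (t = 2.9797), x⁻ = (-0.6428) → reset → x⁺ = (-0.1271), jump to mode 1
Mode 1: guard c·x = 0.4777 hit at Δt = 0.7541 (t = 3.7338), x⁻ = (0.4777) → reset → x⁺ = (0.4843), jump to mode 0
Mode 0: flow for 1.1882 to horizon, guard not reached → x = (-0.4627)

1 0.8777 0->1
2 1.6318 1->0
3 2.9797 0->1
4 3.7338 1->0
final: 0 -0.4627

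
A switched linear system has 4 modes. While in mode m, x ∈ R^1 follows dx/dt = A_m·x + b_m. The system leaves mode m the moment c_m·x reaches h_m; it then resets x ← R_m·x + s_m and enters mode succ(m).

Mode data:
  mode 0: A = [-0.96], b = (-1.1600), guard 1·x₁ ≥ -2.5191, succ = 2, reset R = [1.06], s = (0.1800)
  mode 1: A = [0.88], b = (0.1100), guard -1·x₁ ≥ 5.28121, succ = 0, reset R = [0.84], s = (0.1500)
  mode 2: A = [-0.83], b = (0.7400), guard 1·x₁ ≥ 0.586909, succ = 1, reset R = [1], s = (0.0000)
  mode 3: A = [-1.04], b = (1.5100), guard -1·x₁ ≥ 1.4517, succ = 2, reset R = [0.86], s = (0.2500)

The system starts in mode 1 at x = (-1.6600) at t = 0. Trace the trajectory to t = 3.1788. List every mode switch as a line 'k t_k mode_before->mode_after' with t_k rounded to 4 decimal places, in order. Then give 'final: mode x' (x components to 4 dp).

1 1.3769 1->0
2 2.2661 0->2
final: 2 -0.6939

Mode 1: guard c·x = 5.2812 hit at Δt = 1.3769 (t = 1.3769), x⁻ = (-5.2812) → reset → x⁺ = (-4.2862), jump to mode 0
Mode 0: guard c·x = -2.5191 hit at Δt = 0.8892 (t = 2.2661), x⁻ = (-2.5191) → reset → x⁺ = (-2.4902), jump to mode 2
Mode 2: flow for 0.9127 to horizon, guard not reached → x = (-0.6939)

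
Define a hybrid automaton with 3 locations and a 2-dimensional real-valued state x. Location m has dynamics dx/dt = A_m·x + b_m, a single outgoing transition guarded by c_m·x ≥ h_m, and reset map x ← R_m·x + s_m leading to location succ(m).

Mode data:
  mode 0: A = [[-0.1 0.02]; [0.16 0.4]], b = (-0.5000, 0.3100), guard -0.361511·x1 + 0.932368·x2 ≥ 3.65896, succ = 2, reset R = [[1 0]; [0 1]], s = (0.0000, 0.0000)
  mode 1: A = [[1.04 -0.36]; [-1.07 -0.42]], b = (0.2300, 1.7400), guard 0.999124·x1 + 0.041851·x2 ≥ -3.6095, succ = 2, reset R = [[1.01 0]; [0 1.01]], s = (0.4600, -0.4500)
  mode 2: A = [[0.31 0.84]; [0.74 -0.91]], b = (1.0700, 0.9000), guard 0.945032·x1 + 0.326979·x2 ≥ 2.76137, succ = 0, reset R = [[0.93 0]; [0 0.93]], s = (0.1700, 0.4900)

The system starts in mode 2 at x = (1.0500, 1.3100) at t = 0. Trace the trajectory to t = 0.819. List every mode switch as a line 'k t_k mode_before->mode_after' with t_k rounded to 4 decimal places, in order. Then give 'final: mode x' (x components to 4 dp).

1 0.4580 2->0
final: 0 2.1043 2.6254

Mode 2: guard c·x = 2.7614 hit at Δt = 0.4580 (t = 0.4580), x⁻ = (2.3422, 1.6756) → reset → x⁺ = (2.3483, 2.0483), jump to mode 0
Mode 0: flow for 0.3610 to horizon, guard not reached → x = (2.1043, 2.6254)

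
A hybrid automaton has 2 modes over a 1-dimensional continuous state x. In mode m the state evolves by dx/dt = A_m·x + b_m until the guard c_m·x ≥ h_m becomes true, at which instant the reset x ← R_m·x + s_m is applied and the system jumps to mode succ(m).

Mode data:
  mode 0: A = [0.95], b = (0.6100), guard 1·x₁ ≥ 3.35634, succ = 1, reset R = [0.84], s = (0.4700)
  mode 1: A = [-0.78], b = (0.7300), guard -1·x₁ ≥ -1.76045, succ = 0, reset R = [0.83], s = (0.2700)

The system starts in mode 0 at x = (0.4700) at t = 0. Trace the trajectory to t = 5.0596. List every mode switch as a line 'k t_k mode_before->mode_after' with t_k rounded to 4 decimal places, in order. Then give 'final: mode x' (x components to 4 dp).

Mode 0: guard c·x = 3.3563 hit at Δt = 1.3470 (t = 1.3470), x⁻ = (3.3563) → reset → x⁺ = (3.2893), jump to mode 1
Mode 1: guard c·x = -1.7605 hit at Δt = 1.3446 (t = 2.6916), x⁻ = (1.7604) → reset → x⁺ = (1.7312), jump to mode 0
Mode 0: guard c·x = 3.3563 hit at Δt = 0.5491 (t = 3.2407), x⁻ = (3.3563) → reset → x⁺ = (3.2893), jump to mode 1
Mode 1: guard c·x = -1.7605 hit at Δt = 1.3446 (t = 4.5853), x⁻ = (1.7605) → reset → x⁺ = (1.7312), jump to mode 0
Mode 0: flow for 0.4743 to horizon, guard not reached → x = (3.0822)

1 1.3470 0->1
2 2.6916 1->0
3 3.2407 0->1
4 4.5853 1->0
final: 0 3.0822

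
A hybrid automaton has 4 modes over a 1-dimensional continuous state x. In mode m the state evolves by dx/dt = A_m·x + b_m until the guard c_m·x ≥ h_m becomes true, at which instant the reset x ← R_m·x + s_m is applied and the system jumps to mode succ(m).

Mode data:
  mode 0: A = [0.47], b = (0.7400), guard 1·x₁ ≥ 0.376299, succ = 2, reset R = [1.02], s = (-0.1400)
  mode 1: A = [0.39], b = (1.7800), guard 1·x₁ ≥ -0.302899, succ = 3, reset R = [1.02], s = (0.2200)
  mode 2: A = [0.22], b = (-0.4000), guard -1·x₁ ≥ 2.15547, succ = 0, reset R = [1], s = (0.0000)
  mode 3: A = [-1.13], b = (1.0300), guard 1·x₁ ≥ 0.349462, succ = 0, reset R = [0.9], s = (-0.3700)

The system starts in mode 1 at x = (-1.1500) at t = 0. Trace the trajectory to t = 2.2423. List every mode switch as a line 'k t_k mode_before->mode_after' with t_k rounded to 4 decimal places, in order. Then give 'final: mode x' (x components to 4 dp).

1 0.5683 1->3
2 1.0786 3->0
3 1.6109 0->2
final: 2 0.0092

Mode 1: guard c·x = -0.3029 hit at Δt = 0.5683 (t = 0.5683), x⁻ = (-0.3029) → reset → x⁺ = (-0.0890), jump to mode 3
Mode 3: guard c·x = 0.3495 hit at Δt = 0.5103 (t = 1.0786), x⁻ = (0.3495) → reset → x⁺ = (-0.0555), jump to mode 0
Mode 0: guard c·x = 0.3763 hit at Δt = 0.5323 (t = 1.6109), x⁻ = (0.3763) → reset → x⁺ = (0.2438), jump to mode 2
Mode 2: flow for 0.6314 to horizon, guard not reached → x = (0.0092)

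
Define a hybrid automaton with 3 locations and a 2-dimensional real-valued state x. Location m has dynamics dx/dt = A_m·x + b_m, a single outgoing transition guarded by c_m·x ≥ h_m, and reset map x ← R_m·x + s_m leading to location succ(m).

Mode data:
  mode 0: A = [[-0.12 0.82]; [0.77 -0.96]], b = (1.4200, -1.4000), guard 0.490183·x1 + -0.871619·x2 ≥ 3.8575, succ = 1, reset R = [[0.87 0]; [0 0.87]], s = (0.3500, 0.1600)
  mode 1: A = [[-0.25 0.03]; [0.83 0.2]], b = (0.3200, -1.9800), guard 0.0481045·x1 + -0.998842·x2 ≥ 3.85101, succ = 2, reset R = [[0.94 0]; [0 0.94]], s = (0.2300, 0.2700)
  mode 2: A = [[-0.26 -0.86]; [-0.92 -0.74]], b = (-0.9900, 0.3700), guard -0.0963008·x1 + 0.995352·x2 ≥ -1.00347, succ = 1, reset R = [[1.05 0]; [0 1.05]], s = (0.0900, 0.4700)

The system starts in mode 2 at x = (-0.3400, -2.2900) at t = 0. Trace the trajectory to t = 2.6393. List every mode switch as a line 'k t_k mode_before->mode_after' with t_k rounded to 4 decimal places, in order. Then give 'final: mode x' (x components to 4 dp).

1 0.7813 2->1
2 2.2370 1->2
final: 2 1.0876 -2.6252

Mode 2: guard c·x = -1.0035 hit at Δt = 0.7813 (t = 0.7813), x⁻ = (-0.0342, -1.0115) → reset → x⁺ = (0.0541, -0.5920), jump to mode 1
Mode 1: guard c·x = 3.8510 hit at Δt = 1.4557 (t = 2.2370), x⁻ = (0.3452, -3.8388) → reset → x⁺ = (0.5545, -3.3385), jump to mode 2
Mode 2: flow for 0.4023 to horizon, guard not reached → x = (1.0876, -2.6252)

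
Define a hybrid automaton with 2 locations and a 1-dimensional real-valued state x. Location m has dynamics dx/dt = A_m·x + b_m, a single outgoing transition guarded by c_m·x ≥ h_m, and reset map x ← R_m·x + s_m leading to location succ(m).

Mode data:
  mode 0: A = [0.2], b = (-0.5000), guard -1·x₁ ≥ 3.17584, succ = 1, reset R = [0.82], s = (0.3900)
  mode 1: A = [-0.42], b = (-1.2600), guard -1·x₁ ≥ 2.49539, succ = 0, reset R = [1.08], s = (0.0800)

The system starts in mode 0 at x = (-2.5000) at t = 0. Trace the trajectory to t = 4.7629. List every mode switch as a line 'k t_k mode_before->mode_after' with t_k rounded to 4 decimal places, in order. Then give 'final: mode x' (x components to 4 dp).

1 0.6339 0->1
2 1.6885 1->0
3 2.2087 0->1
4 3.2633 1->0
5 3.7835 0->1
final: 1 -2.4792

Mode 0: guard c·x = 3.1758 hit at Δt = 0.6339 (t = 0.6339), x⁻ = (-3.1758) → reset → x⁺ = (-2.2142), jump to mode 1
Mode 1: guard c·x = 2.4954 hit at Δt = 1.0546 (t = 1.6885), x⁻ = (-2.4954) → reset → x⁺ = (-2.6150), jump to mode 0
Mode 0: guard c·x = 3.1758 hit at Δt = 0.5202 (t = 2.2087), x⁻ = (-3.1758) → reset → x⁺ = (-2.2142), jump to mode 1
Mode 1: guard c·x = 2.4954 hit at Δt = 1.0546 (t = 3.2633), x⁻ = (-2.4954) → reset → x⁺ = (-2.6150), jump to mode 0
Mode 0: guard c·x = 3.1758 hit at Δt = 0.5202 (t = 3.7835), x⁻ = (-3.1758) → reset → x⁺ = (-2.2142), jump to mode 1
Mode 1: flow for 0.9794 to horizon, guard not reached → x = (-2.4792)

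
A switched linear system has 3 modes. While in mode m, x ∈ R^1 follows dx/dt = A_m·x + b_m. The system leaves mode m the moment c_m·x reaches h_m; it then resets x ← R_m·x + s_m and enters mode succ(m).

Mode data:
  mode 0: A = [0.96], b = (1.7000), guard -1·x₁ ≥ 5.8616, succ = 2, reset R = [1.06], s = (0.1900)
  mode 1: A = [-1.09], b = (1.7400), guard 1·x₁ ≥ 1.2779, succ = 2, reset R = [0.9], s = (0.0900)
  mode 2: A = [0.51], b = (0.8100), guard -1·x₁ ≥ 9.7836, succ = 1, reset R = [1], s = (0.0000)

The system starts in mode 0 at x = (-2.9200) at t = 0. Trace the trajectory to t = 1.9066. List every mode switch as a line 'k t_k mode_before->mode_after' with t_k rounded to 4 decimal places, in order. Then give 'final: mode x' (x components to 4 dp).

Mode 0: guard c·x = 5.8616 hit at Δt = 1.3226 (t = 1.3226), x⁻ = (-5.8616) → reset → x⁺ = (-6.0233), jump to mode 2
Mode 2: flow for 0.5840 to horizon, guard not reached → x = (-7.5620)

1 1.3226 0->2
final: 2 -7.5620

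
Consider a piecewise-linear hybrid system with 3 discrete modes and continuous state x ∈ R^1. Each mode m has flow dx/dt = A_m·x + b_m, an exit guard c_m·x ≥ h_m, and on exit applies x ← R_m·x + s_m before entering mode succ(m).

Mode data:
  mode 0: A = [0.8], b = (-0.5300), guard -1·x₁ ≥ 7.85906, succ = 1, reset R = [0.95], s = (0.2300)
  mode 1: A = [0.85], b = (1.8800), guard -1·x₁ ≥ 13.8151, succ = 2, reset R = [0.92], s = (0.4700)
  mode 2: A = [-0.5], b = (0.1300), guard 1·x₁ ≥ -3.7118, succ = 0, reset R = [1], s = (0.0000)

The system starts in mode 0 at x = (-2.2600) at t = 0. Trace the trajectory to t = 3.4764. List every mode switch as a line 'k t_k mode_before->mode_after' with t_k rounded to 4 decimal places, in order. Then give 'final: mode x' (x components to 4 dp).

Mode 0: guard c·x = 7.8591 hit at Δt = 1.3377 (t = 1.3377), x⁻ = (-7.8591) → reset → x⁺ = (-7.2361), jump to mode 1
Mode 1: guard c·x = 13.8151 hit at Δt = 0.9847 (t = 2.3224), x⁻ = (-13.8151) → reset → x⁺ = (-12.2399), jump to mode 2
Mode 2: flow for 1.1540 to horizon, guard not reached → x = (-6.7597)

1 1.3377 0->1
2 2.3224 1->2
final: 2 -6.7597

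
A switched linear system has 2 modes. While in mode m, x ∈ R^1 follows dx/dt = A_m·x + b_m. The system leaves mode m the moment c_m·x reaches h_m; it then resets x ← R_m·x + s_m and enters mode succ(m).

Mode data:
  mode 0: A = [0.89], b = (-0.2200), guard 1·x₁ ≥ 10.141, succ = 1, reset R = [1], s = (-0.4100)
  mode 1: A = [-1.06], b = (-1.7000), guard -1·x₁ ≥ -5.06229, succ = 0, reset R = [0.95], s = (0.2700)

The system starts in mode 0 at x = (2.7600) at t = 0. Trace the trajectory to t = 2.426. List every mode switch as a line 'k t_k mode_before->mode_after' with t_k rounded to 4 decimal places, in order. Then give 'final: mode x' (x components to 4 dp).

1 1.5399 0->1
2 2.0407 1->0
final: 0 7.0557

Mode 0: guard c·x = 10.1410 hit at Δt = 1.5399 (t = 1.5399), x⁻ = (10.1410) → reset → x⁺ = (9.7310), jump to mode 1
Mode 1: guard c·x = -5.0623 hit at Δt = 0.5008 (t = 2.0407), x⁻ = (5.0623) → reset → x⁺ = (5.0792), jump to mode 0
Mode 0: flow for 0.3853 to horizon, guard not reached → x = (7.0557)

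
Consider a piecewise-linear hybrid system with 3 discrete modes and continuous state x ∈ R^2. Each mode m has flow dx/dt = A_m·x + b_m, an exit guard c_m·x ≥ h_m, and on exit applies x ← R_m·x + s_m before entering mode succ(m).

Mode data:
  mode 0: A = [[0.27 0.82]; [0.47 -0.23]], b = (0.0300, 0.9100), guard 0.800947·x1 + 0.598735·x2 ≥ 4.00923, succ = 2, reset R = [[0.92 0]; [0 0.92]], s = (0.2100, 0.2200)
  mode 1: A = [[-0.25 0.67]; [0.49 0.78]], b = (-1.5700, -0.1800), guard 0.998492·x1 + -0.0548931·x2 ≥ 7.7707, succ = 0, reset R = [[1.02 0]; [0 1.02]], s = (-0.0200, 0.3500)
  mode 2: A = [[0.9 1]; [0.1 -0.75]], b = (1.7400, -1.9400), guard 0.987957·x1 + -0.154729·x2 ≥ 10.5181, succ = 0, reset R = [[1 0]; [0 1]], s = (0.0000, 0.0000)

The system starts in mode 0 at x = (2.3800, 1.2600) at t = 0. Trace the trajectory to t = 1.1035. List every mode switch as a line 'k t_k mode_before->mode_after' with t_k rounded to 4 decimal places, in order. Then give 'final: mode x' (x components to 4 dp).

1 0.4706 0->2
final: 2 8.6084 0.6855

Mode 0: guard c·x = 4.0092 hit at Δt = 0.4706 (t = 0.4706), x⁻ = (3.4081, 2.1371) → reset → x⁺ = (3.3454, 2.1861), jump to mode 2
Mode 2: flow for 0.6329 to horizon, guard not reached → x = (8.6084, 0.6855)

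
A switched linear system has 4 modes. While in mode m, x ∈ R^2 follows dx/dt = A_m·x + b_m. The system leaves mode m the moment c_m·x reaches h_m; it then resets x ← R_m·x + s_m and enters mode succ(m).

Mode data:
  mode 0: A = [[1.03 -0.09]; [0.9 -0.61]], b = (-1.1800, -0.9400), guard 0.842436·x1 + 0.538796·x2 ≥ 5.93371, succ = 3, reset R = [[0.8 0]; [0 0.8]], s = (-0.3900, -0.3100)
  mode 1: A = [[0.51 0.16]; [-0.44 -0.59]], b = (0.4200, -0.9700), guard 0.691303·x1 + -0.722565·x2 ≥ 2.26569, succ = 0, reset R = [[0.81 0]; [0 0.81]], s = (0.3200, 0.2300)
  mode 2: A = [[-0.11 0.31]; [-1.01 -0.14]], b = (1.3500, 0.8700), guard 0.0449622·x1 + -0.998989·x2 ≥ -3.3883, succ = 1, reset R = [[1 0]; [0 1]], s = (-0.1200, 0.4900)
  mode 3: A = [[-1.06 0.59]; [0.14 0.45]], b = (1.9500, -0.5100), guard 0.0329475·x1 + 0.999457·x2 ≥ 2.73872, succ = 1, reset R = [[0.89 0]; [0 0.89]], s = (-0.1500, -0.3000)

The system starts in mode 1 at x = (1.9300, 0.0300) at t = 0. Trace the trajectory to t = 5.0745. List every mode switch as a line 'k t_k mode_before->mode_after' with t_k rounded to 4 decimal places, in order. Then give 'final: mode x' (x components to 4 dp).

Mode 1: guard c·x = 2.2657 hit at Δt = 0.4130 (t = 0.4130), x⁻ = (2.5517, -0.6943) → reset → x⁺ = (2.3869, -0.3324), jump to mode 0
Mode 0: guard c·x = 5.9337 hit at Δt = 1.2818 (t = 1.6948), x⁻ = (5.6735, 2.1421) → reset → x⁺ = (4.1488, 1.4037), jump to mode 3
Mode 3: guard c·x = 2.7387 hit at Δt = 1.4153 (t = 3.1101), x⁻ = (3.2696, 2.6324) → reset → x⁺ = (2.7600, 2.0429), jump to mode 1
Mode 1: guard c·x = 2.2657 hit at Δt = 0.4721 (t = 3.5822), x⁻ = (3.8473, 0.5452) → reset → x⁺ = (3.4363, 0.6716), jump to mode 0
Mode 0: guard c·x = 5.9337 hit at Δt = 0.6810 (t = 4.2632), x⁻ = (5.6517, 2.1761) → reset → x⁺ = (4.1314, 1.4309), jump to mode 3
Mode 3: flow for 0.8113 to horizon, guard not reached → x = (3.3819, 2.0693)

1 0.4130 1->0
2 1.6948 0->3
3 3.1101 3->1
4 3.5822 1->0
5 4.2632 0->3
final: 3 3.3819 2.0693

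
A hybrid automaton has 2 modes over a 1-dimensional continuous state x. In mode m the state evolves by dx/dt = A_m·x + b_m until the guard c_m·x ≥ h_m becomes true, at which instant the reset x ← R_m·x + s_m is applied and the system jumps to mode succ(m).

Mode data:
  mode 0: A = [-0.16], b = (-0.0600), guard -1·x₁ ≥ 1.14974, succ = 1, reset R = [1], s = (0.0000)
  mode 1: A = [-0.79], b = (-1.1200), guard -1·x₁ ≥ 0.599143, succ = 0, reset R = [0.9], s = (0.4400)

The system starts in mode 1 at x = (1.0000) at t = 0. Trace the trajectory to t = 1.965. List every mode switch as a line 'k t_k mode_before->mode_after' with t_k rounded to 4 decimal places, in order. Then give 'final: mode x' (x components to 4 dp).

Mode 1: guard c·x = 0.5991 hit at Δt = 1.3709 (t = 1.3709), x⁻ = (-0.5991) → reset → x⁺ = (-0.0992), jump to mode 0
Mode 0: flow for 0.5941 to horizon, guard not reached → x = (-0.1242)

1 1.3709 1->0
final: 0 -0.1242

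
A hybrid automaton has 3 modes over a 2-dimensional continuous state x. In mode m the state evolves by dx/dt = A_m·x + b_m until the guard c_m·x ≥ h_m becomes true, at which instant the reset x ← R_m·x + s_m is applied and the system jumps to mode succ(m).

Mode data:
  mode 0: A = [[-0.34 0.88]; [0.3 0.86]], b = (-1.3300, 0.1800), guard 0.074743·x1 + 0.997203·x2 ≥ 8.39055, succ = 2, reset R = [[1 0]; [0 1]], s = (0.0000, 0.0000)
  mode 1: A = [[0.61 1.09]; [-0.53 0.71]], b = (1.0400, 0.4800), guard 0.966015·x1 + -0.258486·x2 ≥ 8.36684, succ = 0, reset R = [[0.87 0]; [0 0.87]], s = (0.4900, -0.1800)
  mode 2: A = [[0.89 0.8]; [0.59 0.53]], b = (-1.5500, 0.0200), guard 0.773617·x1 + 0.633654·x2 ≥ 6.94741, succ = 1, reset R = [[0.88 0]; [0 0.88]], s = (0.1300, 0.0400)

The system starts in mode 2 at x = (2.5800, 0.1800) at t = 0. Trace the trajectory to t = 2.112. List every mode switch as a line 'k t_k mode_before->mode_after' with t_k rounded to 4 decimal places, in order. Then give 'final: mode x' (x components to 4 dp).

Mode 2: guard c·x = 6.9474 hit at Δt = 1.1226 (t = 1.1226), x⁻ = (6.0086, 3.6283) → reset → x⁺ = (5.4176, 3.2329), jump to mode 1
Mode 1: guard c·x = 8.3668 hit at Δt = 0.4483 (t = 1.5709), x⁻ = (9.3774, 2.6767) → reset → x⁺ = (8.6484, 2.1487), jump to mode 0
Mode 0: flow for 0.5411 to horizon, guard not reached → x = (8.1197, 5.2563)

1 1.1226 2->1
2 1.5709 1->0
final: 0 8.1197 5.2563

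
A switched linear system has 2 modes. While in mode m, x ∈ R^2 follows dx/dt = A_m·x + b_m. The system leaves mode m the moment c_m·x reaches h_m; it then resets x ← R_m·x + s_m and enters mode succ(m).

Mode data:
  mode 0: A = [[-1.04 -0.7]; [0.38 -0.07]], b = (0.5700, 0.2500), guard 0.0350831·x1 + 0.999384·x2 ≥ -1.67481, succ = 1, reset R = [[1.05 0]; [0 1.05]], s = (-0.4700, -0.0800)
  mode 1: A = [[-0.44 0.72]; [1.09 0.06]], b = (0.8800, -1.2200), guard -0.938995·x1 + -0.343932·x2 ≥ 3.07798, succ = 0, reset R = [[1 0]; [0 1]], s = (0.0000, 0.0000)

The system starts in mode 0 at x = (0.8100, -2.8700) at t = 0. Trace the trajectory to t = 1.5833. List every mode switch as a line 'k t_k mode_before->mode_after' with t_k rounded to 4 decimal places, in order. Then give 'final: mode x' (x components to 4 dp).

Mode 0: guard c·x = -1.6748 hit at Δt = 1.1954 (t = 1.1954), x⁻ = (1.6817, -1.7349) → reset → x⁺ = (1.2958, -1.9016), jump to mode 1
Mode 1: flow for 0.3879 to horizon, guard not reached → x = (0.9146, -1.9539)

1 1.1954 0->1
final: 1 0.9146 -1.9539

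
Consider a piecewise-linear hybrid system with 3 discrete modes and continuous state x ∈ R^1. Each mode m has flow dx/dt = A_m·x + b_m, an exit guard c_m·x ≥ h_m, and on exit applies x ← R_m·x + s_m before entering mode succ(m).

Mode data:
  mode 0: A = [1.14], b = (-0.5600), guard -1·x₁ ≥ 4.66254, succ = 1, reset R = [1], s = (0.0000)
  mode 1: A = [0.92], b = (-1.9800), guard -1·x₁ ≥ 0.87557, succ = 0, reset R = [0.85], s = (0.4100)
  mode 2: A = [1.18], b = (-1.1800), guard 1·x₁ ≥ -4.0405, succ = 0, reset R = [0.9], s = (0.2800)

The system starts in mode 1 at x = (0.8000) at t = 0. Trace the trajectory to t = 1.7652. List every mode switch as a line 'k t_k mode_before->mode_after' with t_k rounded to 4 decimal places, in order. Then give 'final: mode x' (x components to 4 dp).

Mode 1: guard c·x = 0.8756 hit at Δt = 0.8762 (t = 0.8762), x⁻ = (-0.8756) → reset → x⁺ = (-0.3342), jump to mode 0
Mode 0: flow for 0.8890 to horizon, guard not reached → x = (-1.7830)

1 0.8762 1->0
final: 0 -1.7830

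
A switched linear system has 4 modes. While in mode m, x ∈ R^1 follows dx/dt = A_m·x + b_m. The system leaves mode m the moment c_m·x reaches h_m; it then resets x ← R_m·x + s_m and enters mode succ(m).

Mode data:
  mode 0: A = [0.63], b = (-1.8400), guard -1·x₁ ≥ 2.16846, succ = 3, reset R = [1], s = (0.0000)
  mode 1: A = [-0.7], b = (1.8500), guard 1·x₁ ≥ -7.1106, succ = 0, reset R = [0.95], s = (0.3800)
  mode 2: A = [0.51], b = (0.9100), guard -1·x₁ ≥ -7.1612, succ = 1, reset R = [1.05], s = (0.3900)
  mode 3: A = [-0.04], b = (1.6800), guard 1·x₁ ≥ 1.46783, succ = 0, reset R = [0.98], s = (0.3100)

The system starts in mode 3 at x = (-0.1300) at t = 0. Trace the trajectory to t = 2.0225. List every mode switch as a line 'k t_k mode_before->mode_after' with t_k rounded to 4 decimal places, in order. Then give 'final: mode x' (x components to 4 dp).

Mode 3: guard c·x = 1.4678 hit at Δt = 0.9666 (t = 0.9666), x⁻ = (1.4678) → reset → x⁺ = (1.7485), jump to mode 0
Mode 0: flow for 1.0559 to horizon, guard not reached → x = (0.6409)

1 0.9666 3->0
final: 0 0.6409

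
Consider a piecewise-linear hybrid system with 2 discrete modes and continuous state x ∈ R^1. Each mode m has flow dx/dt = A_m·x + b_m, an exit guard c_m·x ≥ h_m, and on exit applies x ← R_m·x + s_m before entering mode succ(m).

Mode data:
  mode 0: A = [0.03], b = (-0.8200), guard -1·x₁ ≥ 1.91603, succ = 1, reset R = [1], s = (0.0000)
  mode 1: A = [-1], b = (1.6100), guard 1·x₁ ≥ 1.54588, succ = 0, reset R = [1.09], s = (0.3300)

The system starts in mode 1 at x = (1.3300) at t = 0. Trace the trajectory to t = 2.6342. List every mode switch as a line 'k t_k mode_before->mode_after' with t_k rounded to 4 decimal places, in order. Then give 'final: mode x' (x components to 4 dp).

1 1.4740 1->0
final: 0 1.1183

Mode 1: guard c·x = 1.5459 hit at Δt = 1.4740 (t = 1.4740), x⁻ = (1.5459) → reset → x⁺ = (2.0150), jump to mode 0
Mode 0: flow for 1.1602 to horizon, guard not reached → x = (1.1183)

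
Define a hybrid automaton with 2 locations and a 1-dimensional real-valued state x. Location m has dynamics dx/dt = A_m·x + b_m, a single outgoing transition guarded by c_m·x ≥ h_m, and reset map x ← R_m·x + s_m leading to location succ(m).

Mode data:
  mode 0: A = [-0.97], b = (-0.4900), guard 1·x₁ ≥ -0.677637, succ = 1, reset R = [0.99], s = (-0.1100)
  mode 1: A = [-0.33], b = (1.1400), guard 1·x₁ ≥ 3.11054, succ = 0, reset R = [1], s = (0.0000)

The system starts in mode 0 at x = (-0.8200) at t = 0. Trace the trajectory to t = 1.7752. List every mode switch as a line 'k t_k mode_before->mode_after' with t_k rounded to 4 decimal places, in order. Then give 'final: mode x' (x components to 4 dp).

Mode 0: guard c·x = -0.6776 hit at Δt = 0.6204 (t = 0.6204), x⁻ = (-0.6776) → reset → x⁺ = (-0.7809), jump to mode 1
Mode 1: flow for 1.1548 to horizon, guard not reached → x = (0.5613)

1 0.6204 0->1
final: 1 0.5613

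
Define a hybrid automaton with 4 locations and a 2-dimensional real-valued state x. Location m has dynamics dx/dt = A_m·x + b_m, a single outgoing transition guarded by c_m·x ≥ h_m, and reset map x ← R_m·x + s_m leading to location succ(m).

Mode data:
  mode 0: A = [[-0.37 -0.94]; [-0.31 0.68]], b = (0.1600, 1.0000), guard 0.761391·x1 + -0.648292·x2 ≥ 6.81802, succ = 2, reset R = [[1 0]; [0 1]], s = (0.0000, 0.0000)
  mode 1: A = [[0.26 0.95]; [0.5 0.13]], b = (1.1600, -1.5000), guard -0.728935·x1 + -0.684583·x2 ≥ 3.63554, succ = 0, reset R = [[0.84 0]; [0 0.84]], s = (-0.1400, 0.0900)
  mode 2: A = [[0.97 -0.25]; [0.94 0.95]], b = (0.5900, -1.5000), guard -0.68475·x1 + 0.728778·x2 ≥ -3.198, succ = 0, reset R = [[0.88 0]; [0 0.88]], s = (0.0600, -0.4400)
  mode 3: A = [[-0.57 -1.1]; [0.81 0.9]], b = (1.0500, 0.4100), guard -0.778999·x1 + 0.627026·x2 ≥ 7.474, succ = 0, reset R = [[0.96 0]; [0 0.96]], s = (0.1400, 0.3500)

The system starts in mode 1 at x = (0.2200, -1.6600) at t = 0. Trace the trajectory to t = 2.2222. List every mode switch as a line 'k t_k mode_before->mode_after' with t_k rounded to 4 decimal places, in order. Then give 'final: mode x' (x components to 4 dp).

Mode 1: guard c·x = 3.6355 hit at Δt = 1.0865 (t = 1.0865), x⁻ = (-1.3662, -3.8559) → reset → x⁺ = (-1.2876, -3.1489), jump to mode 0
Mode 0: flow for 1.1357 to horizon, guard not reached → x = (2.8489, -5.3540)

1 1.0865 1->0
final: 0 2.8489 -5.3540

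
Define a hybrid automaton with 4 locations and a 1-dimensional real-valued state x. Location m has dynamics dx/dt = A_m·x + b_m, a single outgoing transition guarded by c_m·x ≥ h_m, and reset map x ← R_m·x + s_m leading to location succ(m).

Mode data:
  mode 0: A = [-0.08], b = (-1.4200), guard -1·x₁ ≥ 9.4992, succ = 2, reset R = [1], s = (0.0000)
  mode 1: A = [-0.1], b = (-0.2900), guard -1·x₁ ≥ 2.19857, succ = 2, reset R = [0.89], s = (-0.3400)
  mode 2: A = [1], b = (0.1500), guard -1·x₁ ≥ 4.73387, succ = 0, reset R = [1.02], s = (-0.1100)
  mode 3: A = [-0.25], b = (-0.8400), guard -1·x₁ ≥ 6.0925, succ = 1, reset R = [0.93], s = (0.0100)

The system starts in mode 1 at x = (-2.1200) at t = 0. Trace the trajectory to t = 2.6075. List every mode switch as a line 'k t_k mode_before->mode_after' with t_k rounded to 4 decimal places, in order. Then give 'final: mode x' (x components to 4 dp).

Mode 1: guard c·x = 2.1986 hit at Δt = 1.0617 (t = 1.0617), x⁻ = (-2.1986) → reset → x⁺ = (-2.2967), jump to mode 2
Mode 2: guard c·x = 4.7339 hit at Δt = 0.7586 (t = 1.8203), x⁻ = (-4.7339) → reset → x⁺ = (-4.9385), jump to mode 0
Mode 0: flow for 0.7872 to horizon, guard not reached → x = (-5.7205)

1 1.0617 1->2
2 1.8203 2->0
final: 0 -5.7205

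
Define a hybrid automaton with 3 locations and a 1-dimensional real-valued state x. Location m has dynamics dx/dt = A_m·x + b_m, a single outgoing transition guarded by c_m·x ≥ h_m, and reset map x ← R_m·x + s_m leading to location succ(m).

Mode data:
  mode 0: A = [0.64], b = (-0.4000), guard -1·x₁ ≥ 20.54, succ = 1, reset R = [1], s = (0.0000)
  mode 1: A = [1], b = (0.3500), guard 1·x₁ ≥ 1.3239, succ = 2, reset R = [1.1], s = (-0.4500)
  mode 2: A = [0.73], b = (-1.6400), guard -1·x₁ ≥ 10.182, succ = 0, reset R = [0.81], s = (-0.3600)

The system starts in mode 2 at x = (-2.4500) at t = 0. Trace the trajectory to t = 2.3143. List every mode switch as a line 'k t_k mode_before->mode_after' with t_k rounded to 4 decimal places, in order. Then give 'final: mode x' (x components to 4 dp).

Mode 2: guard c·x = 10.1820 hit at Δt = 1.3331 (t = 1.3331), x⁻ = (-10.1820) → reset → x⁺ = (-8.6074), jump to mode 0
Mode 0: flow for 0.9812 to horizon, guard not reached → x = (-16.6747)

1 1.3331 2->0
final: 0 -16.6747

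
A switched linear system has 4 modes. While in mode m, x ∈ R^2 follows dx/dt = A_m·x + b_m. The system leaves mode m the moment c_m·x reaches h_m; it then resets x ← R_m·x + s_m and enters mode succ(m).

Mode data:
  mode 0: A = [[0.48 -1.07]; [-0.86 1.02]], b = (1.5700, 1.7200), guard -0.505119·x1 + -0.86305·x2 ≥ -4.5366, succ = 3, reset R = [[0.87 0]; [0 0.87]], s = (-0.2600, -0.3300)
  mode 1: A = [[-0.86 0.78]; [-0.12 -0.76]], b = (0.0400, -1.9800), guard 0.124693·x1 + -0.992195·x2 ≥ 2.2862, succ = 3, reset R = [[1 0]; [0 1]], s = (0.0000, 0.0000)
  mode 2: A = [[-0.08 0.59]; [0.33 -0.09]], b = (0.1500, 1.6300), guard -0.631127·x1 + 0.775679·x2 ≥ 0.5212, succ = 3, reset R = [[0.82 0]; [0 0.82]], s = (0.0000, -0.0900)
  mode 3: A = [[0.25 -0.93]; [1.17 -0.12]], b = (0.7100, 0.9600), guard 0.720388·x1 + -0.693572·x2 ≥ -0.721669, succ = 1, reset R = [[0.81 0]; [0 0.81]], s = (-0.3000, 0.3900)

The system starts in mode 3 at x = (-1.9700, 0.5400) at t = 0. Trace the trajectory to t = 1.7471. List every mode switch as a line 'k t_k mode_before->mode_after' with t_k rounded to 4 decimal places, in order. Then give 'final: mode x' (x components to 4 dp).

1 0.9625 3->1
final: 1 -1.1488 -1.1636

Mode 3: guard c·x = -0.7217 hit at Δt = 0.9625 (t = 0.9625), x⁻ = (-1.6488, -0.6720) → reset → x⁺ = (-1.6355, -0.1543), jump to mode 1
Mode 1: flow for 0.7846 to horizon, guard not reached → x = (-1.1488, -1.1636)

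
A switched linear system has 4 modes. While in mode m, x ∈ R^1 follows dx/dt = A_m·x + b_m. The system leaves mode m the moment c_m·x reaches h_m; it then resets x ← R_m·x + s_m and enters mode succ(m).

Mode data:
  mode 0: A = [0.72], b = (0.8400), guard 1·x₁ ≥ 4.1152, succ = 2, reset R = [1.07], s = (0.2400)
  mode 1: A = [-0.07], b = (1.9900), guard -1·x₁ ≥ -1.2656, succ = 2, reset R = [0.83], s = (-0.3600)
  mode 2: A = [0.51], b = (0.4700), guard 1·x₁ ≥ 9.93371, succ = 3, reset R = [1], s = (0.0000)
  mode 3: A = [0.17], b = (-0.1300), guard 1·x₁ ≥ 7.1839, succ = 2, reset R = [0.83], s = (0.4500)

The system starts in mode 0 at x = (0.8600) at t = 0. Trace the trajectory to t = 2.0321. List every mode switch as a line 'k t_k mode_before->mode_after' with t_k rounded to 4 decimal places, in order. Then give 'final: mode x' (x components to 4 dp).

Mode 0: guard c·x = 4.1152 hit at Δt = 1.3304 (t = 1.3304), x⁻ = (4.1152) → reset → x⁺ = (4.6433), jump to mode 2
Mode 2: flow for 0.7017 to horizon, guard not reached → x = (7.0377)

1 1.3304 0->2
final: 2 7.0377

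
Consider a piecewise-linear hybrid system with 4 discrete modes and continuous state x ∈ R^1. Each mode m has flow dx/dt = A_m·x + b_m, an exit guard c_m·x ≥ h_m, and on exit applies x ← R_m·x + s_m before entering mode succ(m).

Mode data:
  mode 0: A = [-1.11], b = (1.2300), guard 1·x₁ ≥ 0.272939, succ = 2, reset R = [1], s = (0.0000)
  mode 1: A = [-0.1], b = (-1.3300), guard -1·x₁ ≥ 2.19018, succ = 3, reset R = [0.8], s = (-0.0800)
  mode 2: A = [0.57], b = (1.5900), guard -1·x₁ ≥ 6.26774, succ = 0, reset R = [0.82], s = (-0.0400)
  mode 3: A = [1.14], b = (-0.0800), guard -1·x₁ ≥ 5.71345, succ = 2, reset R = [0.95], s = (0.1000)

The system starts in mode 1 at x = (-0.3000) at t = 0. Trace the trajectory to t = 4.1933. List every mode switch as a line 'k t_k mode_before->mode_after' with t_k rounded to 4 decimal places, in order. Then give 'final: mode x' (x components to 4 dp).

1 1.5712 1->3
2 2.5466 3->2
3 3.0993 2->0
final: 0 -0.7587

Mode 1: guard c·x = 2.1902 hit at Δt = 1.5712 (t = 1.5712), x⁻ = (-2.1902) → reset → x⁺ = (-1.8321), jump to mode 3
Mode 3: guard c·x = 5.7134 hit at Δt = 0.9754 (t = 2.5466), x⁻ = (-5.7134) → reset → x⁺ = (-5.3278), jump to mode 2
Mode 2: guard c·x = 6.2677 hit at Δt = 0.5527 (t = 3.0993), x⁻ = (-6.2677) → reset → x⁺ = (-5.1795), jump to mode 0
Mode 0: flow for 1.0940 to horizon, guard not reached → x = (-0.7587)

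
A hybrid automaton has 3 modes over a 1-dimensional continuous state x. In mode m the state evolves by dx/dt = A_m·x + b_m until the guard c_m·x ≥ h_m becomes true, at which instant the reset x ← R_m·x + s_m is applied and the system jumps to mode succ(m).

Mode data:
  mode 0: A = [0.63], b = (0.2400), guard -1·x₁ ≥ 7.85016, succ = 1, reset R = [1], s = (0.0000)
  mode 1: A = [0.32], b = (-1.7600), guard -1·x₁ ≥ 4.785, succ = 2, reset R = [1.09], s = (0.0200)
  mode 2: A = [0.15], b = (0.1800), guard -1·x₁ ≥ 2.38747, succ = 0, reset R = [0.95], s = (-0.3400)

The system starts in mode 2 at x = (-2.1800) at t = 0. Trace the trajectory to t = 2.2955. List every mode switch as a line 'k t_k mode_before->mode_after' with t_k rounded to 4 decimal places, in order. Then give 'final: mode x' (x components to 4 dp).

1 1.2802 2->0
final: 0 -4.6032

Mode 2: guard c·x = 2.3875 hit at Δt = 1.2802 (t = 1.2802), x⁻ = (-2.3875) → reset → x⁺ = (-2.6081), jump to mode 0
Mode 0: flow for 1.0153 to horizon, guard not reached → x = (-4.6032)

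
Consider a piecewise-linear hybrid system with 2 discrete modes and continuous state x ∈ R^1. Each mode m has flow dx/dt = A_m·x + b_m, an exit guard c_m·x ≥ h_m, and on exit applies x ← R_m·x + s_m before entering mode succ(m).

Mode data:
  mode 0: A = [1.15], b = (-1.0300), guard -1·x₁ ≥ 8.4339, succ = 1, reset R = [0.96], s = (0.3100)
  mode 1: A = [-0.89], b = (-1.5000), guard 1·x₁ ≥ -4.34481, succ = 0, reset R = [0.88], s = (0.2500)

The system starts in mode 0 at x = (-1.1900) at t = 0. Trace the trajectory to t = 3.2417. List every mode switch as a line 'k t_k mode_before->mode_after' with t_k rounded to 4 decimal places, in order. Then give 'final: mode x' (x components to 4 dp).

1 1.3027 0->1
2 2.2357 1->0
3 2.8757 0->1
final: 1 -6.0904

Mode 0: guard c·x = 8.4339 hit at Δt = 1.3027 (t = 1.3027), x⁻ = (-8.4339) → reset → x⁺ = (-7.7865), jump to mode 1
Mode 1: guard c·x = -4.3448 hit at Δt = 0.9330 (t = 2.2357), x⁻ = (-4.3448) → reset → x⁺ = (-3.5734), jump to mode 0
Mode 0: guard c·x = 8.4339 hit at Δt = 0.6400 (t = 2.8757), x⁻ = (-8.4339) → reset → x⁺ = (-7.7865), jump to mode 1
Mode 1: flow for 0.3660 to horizon, guard not reached → x = (-6.0904)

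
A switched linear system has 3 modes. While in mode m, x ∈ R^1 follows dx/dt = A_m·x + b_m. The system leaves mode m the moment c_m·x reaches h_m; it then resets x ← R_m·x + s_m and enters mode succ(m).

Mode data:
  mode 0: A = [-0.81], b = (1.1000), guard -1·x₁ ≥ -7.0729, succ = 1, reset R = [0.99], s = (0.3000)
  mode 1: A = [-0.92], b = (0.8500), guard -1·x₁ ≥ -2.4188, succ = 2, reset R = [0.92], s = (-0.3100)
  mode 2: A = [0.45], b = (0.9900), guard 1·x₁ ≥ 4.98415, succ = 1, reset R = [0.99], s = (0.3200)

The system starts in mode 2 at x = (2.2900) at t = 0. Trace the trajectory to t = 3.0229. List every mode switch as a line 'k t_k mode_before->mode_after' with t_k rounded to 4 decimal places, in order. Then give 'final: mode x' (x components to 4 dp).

1 1.0445 2->1
2 2.2006 1->2
final: 2 3.7581

Mode 2: guard c·x = 4.9841 hit at Δt = 1.0445 (t = 1.0445), x⁻ = (4.9841) → reset → x⁺ = (5.2543), jump to mode 1
Mode 1: guard c·x = -2.4188 hit at Δt = 1.1561 (t = 2.2006), x⁻ = (2.4188) → reset → x⁺ = (1.9153), jump to mode 2
Mode 2: flow for 0.8223 to horizon, guard not reached → x = (3.7581)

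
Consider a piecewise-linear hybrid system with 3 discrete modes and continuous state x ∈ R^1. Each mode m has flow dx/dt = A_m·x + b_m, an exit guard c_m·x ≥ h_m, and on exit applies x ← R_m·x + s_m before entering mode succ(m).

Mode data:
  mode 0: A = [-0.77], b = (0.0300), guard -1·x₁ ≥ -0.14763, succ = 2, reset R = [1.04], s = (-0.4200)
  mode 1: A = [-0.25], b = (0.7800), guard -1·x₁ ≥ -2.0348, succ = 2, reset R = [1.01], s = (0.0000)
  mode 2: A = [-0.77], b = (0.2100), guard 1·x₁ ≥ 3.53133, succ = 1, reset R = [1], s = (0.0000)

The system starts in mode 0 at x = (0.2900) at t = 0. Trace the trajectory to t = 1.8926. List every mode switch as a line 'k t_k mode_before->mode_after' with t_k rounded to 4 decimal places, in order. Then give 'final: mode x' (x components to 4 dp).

1 1.0874 0->2
final: 2 -0.0173

Mode 0: guard c·x = -0.1476 hit at Δt = 1.0874 (t = 1.0874), x⁻ = (0.1476) → reset → x⁺ = (-0.2665), jump to mode 2
Mode 2: flow for 0.8052 to horizon, guard not reached → x = (-0.0173)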